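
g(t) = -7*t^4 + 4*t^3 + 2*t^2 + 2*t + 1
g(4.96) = -3688.45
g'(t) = -28*t^3 + 12*t^2 + 4*t + 2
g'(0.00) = 2.00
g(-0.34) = 0.30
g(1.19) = -1.08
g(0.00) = 1.00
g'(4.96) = -3099.61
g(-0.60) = -1.25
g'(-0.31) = 2.75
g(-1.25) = -23.28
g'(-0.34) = 3.13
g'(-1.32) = 82.03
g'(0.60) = 2.67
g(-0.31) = 0.39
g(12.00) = -137927.00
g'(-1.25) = 70.44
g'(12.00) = -46606.00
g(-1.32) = -28.61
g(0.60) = 2.88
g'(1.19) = -23.43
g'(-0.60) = 9.97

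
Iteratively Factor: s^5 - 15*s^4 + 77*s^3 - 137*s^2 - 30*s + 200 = (s - 5)*(s^4 - 10*s^3 + 27*s^2 - 2*s - 40) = (s - 5)^2*(s^3 - 5*s^2 + 2*s + 8) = (s - 5)^2*(s - 4)*(s^2 - s - 2) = (s - 5)^2*(s - 4)*(s - 2)*(s + 1)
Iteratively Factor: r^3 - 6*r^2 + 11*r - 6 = (r - 3)*(r^2 - 3*r + 2) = (r - 3)*(r - 2)*(r - 1)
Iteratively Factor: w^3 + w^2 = (w + 1)*(w^2) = w*(w + 1)*(w)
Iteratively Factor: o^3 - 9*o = (o)*(o^2 - 9) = o*(o - 3)*(o + 3)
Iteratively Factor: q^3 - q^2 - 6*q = (q + 2)*(q^2 - 3*q) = q*(q + 2)*(q - 3)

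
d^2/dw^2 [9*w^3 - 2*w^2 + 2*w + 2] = 54*w - 4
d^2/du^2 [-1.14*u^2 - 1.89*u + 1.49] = -2.28000000000000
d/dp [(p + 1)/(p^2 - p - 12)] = (p^2 - p - (p + 1)*(2*p - 1) - 12)/(-p^2 + p + 12)^2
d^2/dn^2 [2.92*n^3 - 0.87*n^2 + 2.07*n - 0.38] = 17.52*n - 1.74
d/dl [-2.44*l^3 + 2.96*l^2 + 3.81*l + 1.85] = -7.32*l^2 + 5.92*l + 3.81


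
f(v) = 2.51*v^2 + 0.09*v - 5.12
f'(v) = 5.02*v + 0.09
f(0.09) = -5.09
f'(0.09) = 0.54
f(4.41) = 44.09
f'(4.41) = 22.23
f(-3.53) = 25.84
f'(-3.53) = -17.63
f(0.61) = -4.13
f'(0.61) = 3.15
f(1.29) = -0.83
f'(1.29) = 6.57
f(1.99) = 5.00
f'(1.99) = 10.08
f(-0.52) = -4.49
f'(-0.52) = -2.52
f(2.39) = 9.43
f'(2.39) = 12.09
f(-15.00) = 558.28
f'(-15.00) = -75.21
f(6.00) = 85.78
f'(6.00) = 30.21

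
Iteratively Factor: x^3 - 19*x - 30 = (x + 2)*(x^2 - 2*x - 15) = (x + 2)*(x + 3)*(x - 5)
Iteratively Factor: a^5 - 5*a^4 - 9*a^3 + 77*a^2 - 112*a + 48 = (a - 1)*(a^4 - 4*a^3 - 13*a^2 + 64*a - 48) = (a - 3)*(a - 1)*(a^3 - a^2 - 16*a + 16) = (a - 3)*(a - 1)*(a + 4)*(a^2 - 5*a + 4) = (a - 4)*(a - 3)*(a - 1)*(a + 4)*(a - 1)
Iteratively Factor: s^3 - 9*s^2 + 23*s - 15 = (s - 3)*(s^2 - 6*s + 5) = (s - 3)*(s - 1)*(s - 5)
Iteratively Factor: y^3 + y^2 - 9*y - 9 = (y + 3)*(y^2 - 2*y - 3) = (y - 3)*(y + 3)*(y + 1)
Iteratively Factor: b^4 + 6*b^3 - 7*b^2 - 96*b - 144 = (b + 4)*(b^3 + 2*b^2 - 15*b - 36) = (b + 3)*(b + 4)*(b^2 - b - 12) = (b - 4)*(b + 3)*(b + 4)*(b + 3)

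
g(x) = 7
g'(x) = 0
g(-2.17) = 7.00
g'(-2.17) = 0.00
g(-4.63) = 7.00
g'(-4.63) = 0.00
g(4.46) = 7.00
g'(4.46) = 0.00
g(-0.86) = 7.00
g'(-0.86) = 0.00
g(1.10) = 7.00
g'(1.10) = 0.00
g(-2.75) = 7.00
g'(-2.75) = 0.00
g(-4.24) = 7.00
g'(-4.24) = 0.00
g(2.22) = 7.00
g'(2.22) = 0.00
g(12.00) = 7.00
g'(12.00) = 0.00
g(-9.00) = 7.00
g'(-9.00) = 0.00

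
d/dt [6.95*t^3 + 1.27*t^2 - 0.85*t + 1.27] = 20.85*t^2 + 2.54*t - 0.85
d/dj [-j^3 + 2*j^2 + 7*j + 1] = -3*j^2 + 4*j + 7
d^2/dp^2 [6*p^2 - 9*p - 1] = 12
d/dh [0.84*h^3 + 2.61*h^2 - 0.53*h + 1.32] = 2.52*h^2 + 5.22*h - 0.53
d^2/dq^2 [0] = 0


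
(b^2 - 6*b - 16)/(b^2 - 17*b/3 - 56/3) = 3*(b + 2)/(3*b + 7)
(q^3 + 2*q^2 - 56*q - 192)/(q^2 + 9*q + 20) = (q^2 - 2*q - 48)/(q + 5)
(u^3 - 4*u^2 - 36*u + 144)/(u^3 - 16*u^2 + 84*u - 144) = (u + 6)/(u - 6)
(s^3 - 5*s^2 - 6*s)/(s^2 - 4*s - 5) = s*(s - 6)/(s - 5)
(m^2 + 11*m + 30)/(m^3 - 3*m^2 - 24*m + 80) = (m + 6)/(m^2 - 8*m + 16)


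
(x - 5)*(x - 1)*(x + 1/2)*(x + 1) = x^4 - 9*x^3/2 - 7*x^2/2 + 9*x/2 + 5/2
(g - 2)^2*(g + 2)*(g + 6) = g^4 + 4*g^3 - 16*g^2 - 16*g + 48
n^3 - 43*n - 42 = (n - 7)*(n + 1)*(n + 6)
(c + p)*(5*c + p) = 5*c^2 + 6*c*p + p^2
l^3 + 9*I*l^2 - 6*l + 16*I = (l - I)*(l + 2*I)*(l + 8*I)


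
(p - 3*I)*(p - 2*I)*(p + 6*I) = p^3 + I*p^2 + 24*p - 36*I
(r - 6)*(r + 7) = r^2 + r - 42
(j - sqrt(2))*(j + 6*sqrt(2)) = j^2 + 5*sqrt(2)*j - 12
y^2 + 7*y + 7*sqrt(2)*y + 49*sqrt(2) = (y + 7)*(y + 7*sqrt(2))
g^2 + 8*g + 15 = (g + 3)*(g + 5)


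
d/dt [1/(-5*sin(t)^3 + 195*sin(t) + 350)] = 3*(sin(t)^2 - 13)*cos(t)/(5*(-sin(t)^3 + 39*sin(t) + 70)^2)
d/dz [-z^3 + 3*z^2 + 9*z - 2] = -3*z^2 + 6*z + 9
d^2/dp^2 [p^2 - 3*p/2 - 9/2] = 2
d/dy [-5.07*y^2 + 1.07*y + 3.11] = 1.07 - 10.14*y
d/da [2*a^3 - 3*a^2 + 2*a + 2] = 6*a^2 - 6*a + 2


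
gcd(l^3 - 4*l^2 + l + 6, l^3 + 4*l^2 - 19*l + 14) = l - 2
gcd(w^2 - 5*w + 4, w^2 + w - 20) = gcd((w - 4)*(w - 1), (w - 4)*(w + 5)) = w - 4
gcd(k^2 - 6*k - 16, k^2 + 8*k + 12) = k + 2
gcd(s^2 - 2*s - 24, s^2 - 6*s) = s - 6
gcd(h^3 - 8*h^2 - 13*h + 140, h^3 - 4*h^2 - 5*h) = h - 5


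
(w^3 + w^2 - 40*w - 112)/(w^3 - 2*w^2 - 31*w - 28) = (w + 4)/(w + 1)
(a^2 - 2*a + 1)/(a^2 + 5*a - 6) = (a - 1)/(a + 6)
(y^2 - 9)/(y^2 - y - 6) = (y + 3)/(y + 2)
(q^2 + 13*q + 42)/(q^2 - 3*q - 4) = (q^2 + 13*q + 42)/(q^2 - 3*q - 4)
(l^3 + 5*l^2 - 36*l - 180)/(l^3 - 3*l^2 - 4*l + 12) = (l^3 + 5*l^2 - 36*l - 180)/(l^3 - 3*l^2 - 4*l + 12)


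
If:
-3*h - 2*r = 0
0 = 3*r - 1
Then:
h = -2/9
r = 1/3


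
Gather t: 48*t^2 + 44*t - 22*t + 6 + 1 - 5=48*t^2 + 22*t + 2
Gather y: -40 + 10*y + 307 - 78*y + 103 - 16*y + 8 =378 - 84*y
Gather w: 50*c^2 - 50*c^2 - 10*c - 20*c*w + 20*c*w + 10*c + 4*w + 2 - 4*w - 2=0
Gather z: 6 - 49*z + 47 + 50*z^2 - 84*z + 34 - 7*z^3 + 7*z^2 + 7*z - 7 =-7*z^3 + 57*z^2 - 126*z + 80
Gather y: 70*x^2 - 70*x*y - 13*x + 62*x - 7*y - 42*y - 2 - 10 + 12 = 70*x^2 + 49*x + y*(-70*x - 49)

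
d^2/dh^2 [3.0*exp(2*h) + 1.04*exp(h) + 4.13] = (12.0*exp(h) + 1.04)*exp(h)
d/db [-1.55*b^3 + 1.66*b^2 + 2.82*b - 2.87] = -4.65*b^2 + 3.32*b + 2.82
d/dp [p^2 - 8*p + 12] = 2*p - 8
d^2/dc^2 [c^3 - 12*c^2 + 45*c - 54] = 6*c - 24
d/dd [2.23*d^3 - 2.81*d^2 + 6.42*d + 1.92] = 6.69*d^2 - 5.62*d + 6.42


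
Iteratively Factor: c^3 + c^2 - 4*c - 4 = (c + 2)*(c^2 - c - 2) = (c + 1)*(c + 2)*(c - 2)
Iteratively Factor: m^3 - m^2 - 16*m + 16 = (m - 4)*(m^2 + 3*m - 4) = (m - 4)*(m + 4)*(m - 1)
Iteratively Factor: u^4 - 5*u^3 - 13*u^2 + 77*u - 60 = (u - 5)*(u^3 - 13*u + 12) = (u - 5)*(u + 4)*(u^2 - 4*u + 3) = (u - 5)*(u - 3)*(u + 4)*(u - 1)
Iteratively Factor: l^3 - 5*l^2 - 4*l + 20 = (l - 2)*(l^2 - 3*l - 10) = (l - 5)*(l - 2)*(l + 2)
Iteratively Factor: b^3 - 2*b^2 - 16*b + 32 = (b - 2)*(b^2 - 16) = (b - 4)*(b - 2)*(b + 4)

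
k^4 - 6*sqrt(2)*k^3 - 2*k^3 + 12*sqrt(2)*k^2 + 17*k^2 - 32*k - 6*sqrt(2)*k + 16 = (k - 1)^2*(k - 4*sqrt(2))*(k - 2*sqrt(2))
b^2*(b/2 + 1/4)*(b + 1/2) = b^4/2 + b^3/2 + b^2/8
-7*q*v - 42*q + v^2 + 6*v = (-7*q + v)*(v + 6)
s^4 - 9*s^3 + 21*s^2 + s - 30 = (s - 5)*(s - 3)*(s - 2)*(s + 1)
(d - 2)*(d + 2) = d^2 - 4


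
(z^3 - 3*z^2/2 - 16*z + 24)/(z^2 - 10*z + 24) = (z^2 + 5*z/2 - 6)/(z - 6)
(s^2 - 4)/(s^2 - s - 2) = (s + 2)/(s + 1)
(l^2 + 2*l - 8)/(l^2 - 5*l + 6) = (l + 4)/(l - 3)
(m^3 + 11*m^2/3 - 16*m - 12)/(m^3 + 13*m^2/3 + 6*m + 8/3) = (3*m^3 + 11*m^2 - 48*m - 36)/(3*m^3 + 13*m^2 + 18*m + 8)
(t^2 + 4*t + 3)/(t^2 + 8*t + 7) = (t + 3)/(t + 7)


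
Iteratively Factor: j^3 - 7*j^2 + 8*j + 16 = (j - 4)*(j^2 - 3*j - 4) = (j - 4)*(j + 1)*(j - 4)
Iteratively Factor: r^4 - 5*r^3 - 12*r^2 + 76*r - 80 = (r - 2)*(r^3 - 3*r^2 - 18*r + 40) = (r - 2)^2*(r^2 - r - 20) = (r - 2)^2*(r + 4)*(r - 5)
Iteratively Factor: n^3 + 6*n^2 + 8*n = (n)*(n^2 + 6*n + 8) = n*(n + 4)*(n + 2)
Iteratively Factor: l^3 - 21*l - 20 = (l + 4)*(l^2 - 4*l - 5) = (l + 1)*(l + 4)*(l - 5)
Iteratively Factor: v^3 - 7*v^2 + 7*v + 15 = (v - 3)*(v^2 - 4*v - 5) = (v - 5)*(v - 3)*(v + 1)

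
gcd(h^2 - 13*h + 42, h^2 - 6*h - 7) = h - 7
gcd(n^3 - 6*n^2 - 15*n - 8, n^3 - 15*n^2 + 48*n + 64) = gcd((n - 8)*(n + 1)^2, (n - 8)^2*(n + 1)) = n^2 - 7*n - 8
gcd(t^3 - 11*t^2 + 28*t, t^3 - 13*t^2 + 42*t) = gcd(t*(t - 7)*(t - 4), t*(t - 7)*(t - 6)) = t^2 - 7*t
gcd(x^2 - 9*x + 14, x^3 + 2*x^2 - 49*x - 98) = x - 7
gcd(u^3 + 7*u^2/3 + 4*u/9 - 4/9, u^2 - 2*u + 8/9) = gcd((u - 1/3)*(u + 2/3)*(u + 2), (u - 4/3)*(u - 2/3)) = 1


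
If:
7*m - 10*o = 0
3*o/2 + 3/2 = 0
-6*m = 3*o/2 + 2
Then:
No Solution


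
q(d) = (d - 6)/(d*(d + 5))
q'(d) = -(d - 6)/(d*(d + 5)^2) + 1/(d*(d + 5)) - (d - 6)/(d^2*(d + 5))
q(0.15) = -7.57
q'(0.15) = 53.25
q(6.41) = 0.01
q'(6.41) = 0.01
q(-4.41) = 4.00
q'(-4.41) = -6.26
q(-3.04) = 1.52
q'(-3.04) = -0.44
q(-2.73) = 1.41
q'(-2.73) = -0.27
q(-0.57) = 2.60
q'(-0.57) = 3.58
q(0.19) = -5.89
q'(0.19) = 33.16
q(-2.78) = 1.42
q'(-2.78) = -0.29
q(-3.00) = 1.50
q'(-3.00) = -0.42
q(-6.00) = -2.00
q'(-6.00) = -2.17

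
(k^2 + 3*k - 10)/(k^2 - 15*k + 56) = (k^2 + 3*k - 10)/(k^2 - 15*k + 56)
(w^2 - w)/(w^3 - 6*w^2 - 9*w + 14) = w/(w^2 - 5*w - 14)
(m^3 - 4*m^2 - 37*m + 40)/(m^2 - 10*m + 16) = (m^2 + 4*m - 5)/(m - 2)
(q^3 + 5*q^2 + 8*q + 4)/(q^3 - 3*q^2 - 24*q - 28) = (q + 1)/(q - 7)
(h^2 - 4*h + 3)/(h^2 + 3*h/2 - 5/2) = 2*(h - 3)/(2*h + 5)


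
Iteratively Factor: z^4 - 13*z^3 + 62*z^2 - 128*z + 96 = (z - 4)*(z^3 - 9*z^2 + 26*z - 24) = (z - 4)^2*(z^2 - 5*z + 6) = (z - 4)^2*(z - 2)*(z - 3)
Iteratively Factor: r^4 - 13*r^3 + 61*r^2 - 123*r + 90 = (r - 3)*(r^3 - 10*r^2 + 31*r - 30) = (r - 5)*(r - 3)*(r^2 - 5*r + 6) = (r - 5)*(r - 3)*(r - 2)*(r - 3)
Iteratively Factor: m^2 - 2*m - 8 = (m + 2)*(m - 4)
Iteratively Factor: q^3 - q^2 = (q - 1)*(q^2) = q*(q - 1)*(q)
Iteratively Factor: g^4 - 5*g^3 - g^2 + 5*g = (g - 1)*(g^3 - 4*g^2 - 5*g) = (g - 1)*(g + 1)*(g^2 - 5*g) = (g - 5)*(g - 1)*(g + 1)*(g)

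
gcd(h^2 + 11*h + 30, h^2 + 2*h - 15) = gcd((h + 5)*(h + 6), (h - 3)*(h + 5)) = h + 5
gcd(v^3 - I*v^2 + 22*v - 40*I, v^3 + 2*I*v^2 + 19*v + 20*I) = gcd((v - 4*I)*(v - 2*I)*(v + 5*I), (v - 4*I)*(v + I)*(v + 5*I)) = v^2 + I*v + 20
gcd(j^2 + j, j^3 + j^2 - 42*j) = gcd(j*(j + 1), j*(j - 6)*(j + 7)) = j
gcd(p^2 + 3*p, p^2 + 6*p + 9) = p + 3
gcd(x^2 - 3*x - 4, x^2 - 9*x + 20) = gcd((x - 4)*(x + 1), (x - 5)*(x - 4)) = x - 4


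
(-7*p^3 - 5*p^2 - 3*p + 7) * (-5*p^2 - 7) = 35*p^5 + 25*p^4 + 64*p^3 + 21*p - 49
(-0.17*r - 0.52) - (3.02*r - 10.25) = 9.73 - 3.19*r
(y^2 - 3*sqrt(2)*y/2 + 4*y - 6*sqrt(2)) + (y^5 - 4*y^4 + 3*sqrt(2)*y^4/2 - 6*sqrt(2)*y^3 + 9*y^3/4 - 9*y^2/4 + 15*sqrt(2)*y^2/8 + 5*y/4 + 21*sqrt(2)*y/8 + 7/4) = y^5 - 4*y^4 + 3*sqrt(2)*y^4/2 - 6*sqrt(2)*y^3 + 9*y^3/4 - 5*y^2/4 + 15*sqrt(2)*y^2/8 + 9*sqrt(2)*y/8 + 21*y/4 - 6*sqrt(2) + 7/4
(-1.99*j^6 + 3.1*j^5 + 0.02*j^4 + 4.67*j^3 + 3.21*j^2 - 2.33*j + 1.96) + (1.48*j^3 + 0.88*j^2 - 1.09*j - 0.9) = -1.99*j^6 + 3.1*j^5 + 0.02*j^4 + 6.15*j^3 + 4.09*j^2 - 3.42*j + 1.06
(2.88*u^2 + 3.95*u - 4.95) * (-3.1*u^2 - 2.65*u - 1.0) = -8.928*u^4 - 19.877*u^3 + 1.9975*u^2 + 9.1675*u + 4.95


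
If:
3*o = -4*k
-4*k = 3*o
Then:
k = -3*o/4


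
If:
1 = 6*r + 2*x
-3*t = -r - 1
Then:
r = 1/6 - x/3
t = 7/18 - x/9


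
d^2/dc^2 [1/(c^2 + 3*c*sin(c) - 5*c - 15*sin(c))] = ((c^2 + 3*c*sin(c) - 5*c - 15*sin(c))*(3*c*sin(c) - 15*sin(c) - 6*cos(c) - 2) + 2*(3*c*cos(c) + 2*c + 3*sin(c) - 15*cos(c) - 5)^2)/((c - 5)^3*(c + 3*sin(c))^3)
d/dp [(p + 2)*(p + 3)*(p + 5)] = 3*p^2 + 20*p + 31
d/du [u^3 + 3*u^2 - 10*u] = 3*u^2 + 6*u - 10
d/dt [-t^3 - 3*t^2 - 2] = 3*t*(-t - 2)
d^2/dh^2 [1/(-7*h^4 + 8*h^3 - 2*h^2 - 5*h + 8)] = 2*(2*(21*h^2 - 12*h + 1)*(7*h^4 - 8*h^3 + 2*h^2 + 5*h - 8) - (28*h^3 - 24*h^2 + 4*h + 5)^2)/(7*h^4 - 8*h^3 + 2*h^2 + 5*h - 8)^3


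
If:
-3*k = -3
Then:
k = 1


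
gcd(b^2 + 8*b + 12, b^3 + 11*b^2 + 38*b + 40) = b + 2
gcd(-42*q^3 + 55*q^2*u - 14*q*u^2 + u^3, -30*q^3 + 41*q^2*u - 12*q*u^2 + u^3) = 6*q^2 - 7*q*u + u^2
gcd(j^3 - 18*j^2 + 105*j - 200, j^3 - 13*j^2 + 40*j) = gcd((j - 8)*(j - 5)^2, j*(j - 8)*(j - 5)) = j^2 - 13*j + 40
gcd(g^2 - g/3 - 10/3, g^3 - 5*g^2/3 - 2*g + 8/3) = g - 2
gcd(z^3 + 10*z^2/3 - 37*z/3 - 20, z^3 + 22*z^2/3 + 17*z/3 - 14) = 1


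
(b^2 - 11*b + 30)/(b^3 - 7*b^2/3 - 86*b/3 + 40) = 3*(b - 5)/(3*b^2 + 11*b - 20)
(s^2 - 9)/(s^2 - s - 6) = (s + 3)/(s + 2)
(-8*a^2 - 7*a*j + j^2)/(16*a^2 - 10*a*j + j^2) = (-a - j)/(2*a - j)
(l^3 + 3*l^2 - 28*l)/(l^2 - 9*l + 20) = l*(l + 7)/(l - 5)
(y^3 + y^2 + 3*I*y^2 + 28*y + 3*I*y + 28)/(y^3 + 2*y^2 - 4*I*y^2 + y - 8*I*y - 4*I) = (y + 7*I)/(y + 1)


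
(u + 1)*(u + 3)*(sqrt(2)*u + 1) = sqrt(2)*u^3 + u^2 + 4*sqrt(2)*u^2 + 4*u + 3*sqrt(2)*u + 3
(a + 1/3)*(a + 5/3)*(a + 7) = a^3 + 9*a^2 + 131*a/9 + 35/9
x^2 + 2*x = x*(x + 2)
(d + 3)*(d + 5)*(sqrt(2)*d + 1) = sqrt(2)*d^3 + d^2 + 8*sqrt(2)*d^2 + 8*d + 15*sqrt(2)*d + 15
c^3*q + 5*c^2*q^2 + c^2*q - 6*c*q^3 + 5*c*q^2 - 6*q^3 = (c - q)*(c + 6*q)*(c*q + q)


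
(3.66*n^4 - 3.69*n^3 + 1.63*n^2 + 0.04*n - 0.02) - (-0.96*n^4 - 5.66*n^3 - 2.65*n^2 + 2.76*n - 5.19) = 4.62*n^4 + 1.97*n^3 + 4.28*n^2 - 2.72*n + 5.17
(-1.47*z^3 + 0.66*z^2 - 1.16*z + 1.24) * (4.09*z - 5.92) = -6.0123*z^4 + 11.4018*z^3 - 8.6516*z^2 + 11.9388*z - 7.3408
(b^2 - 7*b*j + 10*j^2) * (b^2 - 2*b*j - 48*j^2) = b^4 - 9*b^3*j - 24*b^2*j^2 + 316*b*j^3 - 480*j^4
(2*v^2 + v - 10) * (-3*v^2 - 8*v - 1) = -6*v^4 - 19*v^3 + 20*v^2 + 79*v + 10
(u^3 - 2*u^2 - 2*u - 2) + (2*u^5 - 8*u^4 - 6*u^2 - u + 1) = 2*u^5 - 8*u^4 + u^3 - 8*u^2 - 3*u - 1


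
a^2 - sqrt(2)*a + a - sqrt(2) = (a + 1)*(a - sqrt(2))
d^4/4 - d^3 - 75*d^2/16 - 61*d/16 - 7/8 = (d/4 + 1/2)*(d - 7)*(d + 1/2)^2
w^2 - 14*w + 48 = (w - 8)*(w - 6)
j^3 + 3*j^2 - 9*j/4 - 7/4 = (j - 1)*(j + 1/2)*(j + 7/2)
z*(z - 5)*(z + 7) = z^3 + 2*z^2 - 35*z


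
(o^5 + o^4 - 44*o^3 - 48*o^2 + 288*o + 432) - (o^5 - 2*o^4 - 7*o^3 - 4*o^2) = 3*o^4 - 37*o^3 - 44*o^2 + 288*o + 432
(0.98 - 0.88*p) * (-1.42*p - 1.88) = 1.2496*p^2 + 0.2628*p - 1.8424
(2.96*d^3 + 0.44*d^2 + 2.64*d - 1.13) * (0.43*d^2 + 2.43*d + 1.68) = 1.2728*d^5 + 7.382*d^4 + 7.1772*d^3 + 6.6685*d^2 + 1.6893*d - 1.8984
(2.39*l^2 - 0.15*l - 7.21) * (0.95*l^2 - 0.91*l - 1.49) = 2.2705*l^4 - 2.3174*l^3 - 10.2741*l^2 + 6.7846*l + 10.7429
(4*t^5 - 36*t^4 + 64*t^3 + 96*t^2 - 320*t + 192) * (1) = 4*t^5 - 36*t^4 + 64*t^3 + 96*t^2 - 320*t + 192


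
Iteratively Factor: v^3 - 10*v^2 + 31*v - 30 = (v - 5)*(v^2 - 5*v + 6) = (v - 5)*(v - 2)*(v - 3)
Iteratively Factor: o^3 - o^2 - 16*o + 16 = (o - 1)*(o^2 - 16) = (o - 1)*(o + 4)*(o - 4)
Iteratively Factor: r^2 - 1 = (r - 1)*(r + 1)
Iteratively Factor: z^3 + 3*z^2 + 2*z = (z + 1)*(z^2 + 2*z) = z*(z + 1)*(z + 2)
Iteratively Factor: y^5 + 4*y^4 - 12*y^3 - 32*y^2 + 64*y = (y - 2)*(y^4 + 6*y^3 - 32*y) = (y - 2)^2*(y^3 + 8*y^2 + 16*y) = (y - 2)^2*(y + 4)*(y^2 + 4*y) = (y - 2)^2*(y + 4)^2*(y)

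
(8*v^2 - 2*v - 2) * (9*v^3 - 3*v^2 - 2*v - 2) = 72*v^5 - 42*v^4 - 28*v^3 - 6*v^2 + 8*v + 4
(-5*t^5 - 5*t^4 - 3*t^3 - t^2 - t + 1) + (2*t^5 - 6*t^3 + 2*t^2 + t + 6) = -3*t^5 - 5*t^4 - 9*t^3 + t^2 + 7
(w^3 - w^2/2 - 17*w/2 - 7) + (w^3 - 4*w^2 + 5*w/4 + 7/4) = 2*w^3 - 9*w^2/2 - 29*w/4 - 21/4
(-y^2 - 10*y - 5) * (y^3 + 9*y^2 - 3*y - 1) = -y^5 - 19*y^4 - 92*y^3 - 14*y^2 + 25*y + 5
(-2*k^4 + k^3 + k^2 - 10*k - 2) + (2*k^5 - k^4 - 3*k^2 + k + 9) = 2*k^5 - 3*k^4 + k^3 - 2*k^2 - 9*k + 7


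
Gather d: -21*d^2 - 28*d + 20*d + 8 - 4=-21*d^2 - 8*d + 4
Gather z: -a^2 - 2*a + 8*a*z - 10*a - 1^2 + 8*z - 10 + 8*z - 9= -a^2 - 12*a + z*(8*a + 16) - 20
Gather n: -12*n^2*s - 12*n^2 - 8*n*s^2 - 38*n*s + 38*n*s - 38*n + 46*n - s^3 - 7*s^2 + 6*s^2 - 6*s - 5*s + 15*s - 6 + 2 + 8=n^2*(-12*s - 12) + n*(8 - 8*s^2) - s^3 - s^2 + 4*s + 4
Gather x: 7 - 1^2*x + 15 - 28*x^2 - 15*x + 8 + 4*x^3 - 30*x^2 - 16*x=4*x^3 - 58*x^2 - 32*x + 30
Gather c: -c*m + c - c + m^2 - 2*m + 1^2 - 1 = -c*m + m^2 - 2*m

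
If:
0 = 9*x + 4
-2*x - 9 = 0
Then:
No Solution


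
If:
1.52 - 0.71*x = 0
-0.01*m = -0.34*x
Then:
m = 72.79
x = 2.14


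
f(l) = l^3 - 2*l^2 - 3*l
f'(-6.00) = 129.00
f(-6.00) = -270.00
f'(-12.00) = 477.00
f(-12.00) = -1980.00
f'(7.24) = 125.29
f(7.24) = 252.95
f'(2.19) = 2.63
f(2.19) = -5.66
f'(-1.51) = 9.88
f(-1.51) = -3.47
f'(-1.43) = 8.85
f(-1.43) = -2.72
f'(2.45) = 5.21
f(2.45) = -4.65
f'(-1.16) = 5.68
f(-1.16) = -0.77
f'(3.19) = 14.77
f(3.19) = 2.54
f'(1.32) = -3.05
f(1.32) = -5.14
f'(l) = 3*l^2 - 4*l - 3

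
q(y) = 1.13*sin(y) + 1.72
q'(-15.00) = -0.86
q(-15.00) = 0.99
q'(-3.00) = -1.12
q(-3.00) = 1.56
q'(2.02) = -0.49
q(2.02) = 2.74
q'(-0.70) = 0.86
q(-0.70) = 0.99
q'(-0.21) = 1.11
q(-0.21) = 1.48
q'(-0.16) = 1.12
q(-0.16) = 1.54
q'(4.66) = -0.06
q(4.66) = 0.59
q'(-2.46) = -0.88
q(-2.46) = 1.01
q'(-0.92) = 0.68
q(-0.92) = 0.82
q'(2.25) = -0.71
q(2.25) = 2.60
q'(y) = 1.13*cos(y)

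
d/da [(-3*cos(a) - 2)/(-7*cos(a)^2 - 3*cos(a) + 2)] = (21*cos(a)^2 + 28*cos(a) + 12)*sin(a)/(-7*sin(a)^2 + 3*cos(a) + 5)^2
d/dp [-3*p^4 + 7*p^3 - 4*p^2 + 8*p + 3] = -12*p^3 + 21*p^2 - 8*p + 8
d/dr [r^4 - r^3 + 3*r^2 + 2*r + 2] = 4*r^3 - 3*r^2 + 6*r + 2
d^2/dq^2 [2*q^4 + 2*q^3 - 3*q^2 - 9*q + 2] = 24*q^2 + 12*q - 6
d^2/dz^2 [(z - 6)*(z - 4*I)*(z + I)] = 6*z - 12 - 6*I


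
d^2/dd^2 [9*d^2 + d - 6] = 18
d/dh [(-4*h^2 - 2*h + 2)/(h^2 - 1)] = 2/(h^2 - 2*h + 1)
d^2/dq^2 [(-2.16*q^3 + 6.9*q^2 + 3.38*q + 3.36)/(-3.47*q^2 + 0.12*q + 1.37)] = (-2.8421709430404e-14*q^5 - 66.543748*q^3 - 437.42538*q^2 - 63.689844*q - 56.832852)/(41.781923*q^6 - 4.334724*q^5 - 49.338195*q^4 + 3.42108*q^3 + 19.479345*q^2 - 0.675684*q - 2.571353)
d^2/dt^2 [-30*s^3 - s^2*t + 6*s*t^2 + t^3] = 12*s + 6*t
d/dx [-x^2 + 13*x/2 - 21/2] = 13/2 - 2*x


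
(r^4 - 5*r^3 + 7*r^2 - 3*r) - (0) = r^4 - 5*r^3 + 7*r^2 - 3*r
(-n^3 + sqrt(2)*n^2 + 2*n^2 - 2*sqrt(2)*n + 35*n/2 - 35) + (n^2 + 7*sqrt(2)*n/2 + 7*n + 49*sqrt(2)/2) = -n^3 + sqrt(2)*n^2 + 3*n^2 + 3*sqrt(2)*n/2 + 49*n/2 - 35 + 49*sqrt(2)/2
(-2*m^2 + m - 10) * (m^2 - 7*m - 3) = -2*m^4 + 15*m^3 - 11*m^2 + 67*m + 30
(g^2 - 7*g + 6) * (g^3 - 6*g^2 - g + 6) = g^5 - 13*g^4 + 47*g^3 - 23*g^2 - 48*g + 36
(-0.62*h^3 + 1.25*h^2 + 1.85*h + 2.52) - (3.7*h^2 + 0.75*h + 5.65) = -0.62*h^3 - 2.45*h^2 + 1.1*h - 3.13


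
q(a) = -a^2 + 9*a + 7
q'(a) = 9 - 2*a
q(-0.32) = 4.02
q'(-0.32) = 9.64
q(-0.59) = 1.34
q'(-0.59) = 10.18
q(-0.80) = -0.84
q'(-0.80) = 10.60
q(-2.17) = -17.24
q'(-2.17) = 13.34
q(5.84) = 25.45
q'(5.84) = -2.68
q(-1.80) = -12.44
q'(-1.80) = 12.60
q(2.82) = 24.43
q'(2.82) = 3.36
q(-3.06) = -29.90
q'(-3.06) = 15.12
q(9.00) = 7.00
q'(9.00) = -9.00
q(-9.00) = -155.00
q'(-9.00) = 27.00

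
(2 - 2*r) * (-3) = 6*r - 6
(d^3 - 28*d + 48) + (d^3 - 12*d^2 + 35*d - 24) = 2*d^3 - 12*d^2 + 7*d + 24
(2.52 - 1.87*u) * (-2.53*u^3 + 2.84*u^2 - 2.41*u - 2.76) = 4.7311*u^4 - 11.6864*u^3 + 11.6635*u^2 - 0.912000000000001*u - 6.9552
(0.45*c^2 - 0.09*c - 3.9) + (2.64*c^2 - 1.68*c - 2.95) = 3.09*c^2 - 1.77*c - 6.85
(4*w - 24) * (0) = 0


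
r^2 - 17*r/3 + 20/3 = (r - 4)*(r - 5/3)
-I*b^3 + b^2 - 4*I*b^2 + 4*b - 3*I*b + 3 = (b + 3)*(b + I)*(-I*b - I)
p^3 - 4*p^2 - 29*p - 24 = (p - 8)*(p + 1)*(p + 3)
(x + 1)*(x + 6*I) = x^2 + x + 6*I*x + 6*I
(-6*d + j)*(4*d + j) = -24*d^2 - 2*d*j + j^2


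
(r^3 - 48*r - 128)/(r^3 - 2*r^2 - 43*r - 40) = (r^2 + 8*r + 16)/(r^2 + 6*r + 5)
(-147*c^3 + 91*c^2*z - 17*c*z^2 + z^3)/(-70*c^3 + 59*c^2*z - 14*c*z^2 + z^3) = (21*c^2 - 10*c*z + z^2)/(10*c^2 - 7*c*z + z^2)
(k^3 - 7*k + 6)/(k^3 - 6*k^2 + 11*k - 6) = (k + 3)/(k - 3)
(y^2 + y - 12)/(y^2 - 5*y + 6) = (y + 4)/(y - 2)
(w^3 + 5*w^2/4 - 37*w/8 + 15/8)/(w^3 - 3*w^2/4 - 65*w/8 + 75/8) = (2*w - 1)/(2*w - 5)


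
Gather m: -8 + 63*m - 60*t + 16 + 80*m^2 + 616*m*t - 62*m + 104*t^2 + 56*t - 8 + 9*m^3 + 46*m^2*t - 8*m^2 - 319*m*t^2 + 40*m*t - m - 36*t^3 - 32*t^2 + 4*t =9*m^3 + m^2*(46*t + 72) + m*(-319*t^2 + 656*t) - 36*t^3 + 72*t^2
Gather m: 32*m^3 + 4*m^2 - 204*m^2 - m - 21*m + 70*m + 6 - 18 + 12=32*m^3 - 200*m^2 + 48*m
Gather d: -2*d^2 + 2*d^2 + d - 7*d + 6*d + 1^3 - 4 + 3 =0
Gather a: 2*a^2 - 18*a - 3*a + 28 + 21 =2*a^2 - 21*a + 49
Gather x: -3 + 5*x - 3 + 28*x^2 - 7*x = 28*x^2 - 2*x - 6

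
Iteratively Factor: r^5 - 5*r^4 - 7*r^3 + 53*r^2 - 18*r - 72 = (r - 3)*(r^4 - 2*r^3 - 13*r^2 + 14*r + 24) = (r - 4)*(r - 3)*(r^3 + 2*r^2 - 5*r - 6) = (r - 4)*(r - 3)*(r - 2)*(r^2 + 4*r + 3) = (r - 4)*(r - 3)*(r - 2)*(r + 1)*(r + 3)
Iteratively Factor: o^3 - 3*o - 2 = (o + 1)*(o^2 - o - 2) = (o + 1)^2*(o - 2)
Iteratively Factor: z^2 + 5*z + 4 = (z + 4)*(z + 1)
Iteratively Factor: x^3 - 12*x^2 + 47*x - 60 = (x - 3)*(x^2 - 9*x + 20) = (x - 4)*(x - 3)*(x - 5)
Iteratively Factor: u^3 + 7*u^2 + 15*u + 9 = (u + 3)*(u^2 + 4*u + 3) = (u + 3)^2*(u + 1)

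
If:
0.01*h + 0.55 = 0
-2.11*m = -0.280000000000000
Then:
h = -55.00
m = 0.13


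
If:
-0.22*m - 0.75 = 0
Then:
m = -3.41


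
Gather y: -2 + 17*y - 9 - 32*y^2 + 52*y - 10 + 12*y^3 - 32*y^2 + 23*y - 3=12*y^3 - 64*y^2 + 92*y - 24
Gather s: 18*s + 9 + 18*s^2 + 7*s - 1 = 18*s^2 + 25*s + 8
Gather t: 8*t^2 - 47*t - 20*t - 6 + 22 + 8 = 8*t^2 - 67*t + 24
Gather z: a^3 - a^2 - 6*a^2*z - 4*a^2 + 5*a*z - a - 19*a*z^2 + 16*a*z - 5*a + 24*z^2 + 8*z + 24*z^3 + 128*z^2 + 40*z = a^3 - 5*a^2 - 6*a + 24*z^3 + z^2*(152 - 19*a) + z*(-6*a^2 + 21*a + 48)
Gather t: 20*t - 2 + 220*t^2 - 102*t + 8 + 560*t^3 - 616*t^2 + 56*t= 560*t^3 - 396*t^2 - 26*t + 6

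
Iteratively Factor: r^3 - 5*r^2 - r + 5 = (r - 5)*(r^2 - 1) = (r - 5)*(r + 1)*(r - 1)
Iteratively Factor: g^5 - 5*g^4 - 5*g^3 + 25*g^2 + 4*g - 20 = (g - 2)*(g^4 - 3*g^3 - 11*g^2 + 3*g + 10) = (g - 2)*(g - 1)*(g^3 - 2*g^2 - 13*g - 10) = (g - 2)*(g - 1)*(g + 2)*(g^2 - 4*g - 5) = (g - 5)*(g - 2)*(g - 1)*(g + 2)*(g + 1)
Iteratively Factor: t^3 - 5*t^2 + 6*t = (t)*(t^2 - 5*t + 6) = t*(t - 3)*(t - 2)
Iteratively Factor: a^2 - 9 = (a + 3)*(a - 3)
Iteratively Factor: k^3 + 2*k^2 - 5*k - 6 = (k + 3)*(k^2 - k - 2) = (k - 2)*(k + 3)*(k + 1)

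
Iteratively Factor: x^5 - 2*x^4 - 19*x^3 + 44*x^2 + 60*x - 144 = (x + 2)*(x^4 - 4*x^3 - 11*x^2 + 66*x - 72) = (x - 3)*(x + 2)*(x^3 - x^2 - 14*x + 24) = (x - 3)*(x - 2)*(x + 2)*(x^2 + x - 12) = (x - 3)^2*(x - 2)*(x + 2)*(x + 4)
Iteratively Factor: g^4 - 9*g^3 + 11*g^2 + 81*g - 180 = (g - 3)*(g^3 - 6*g^2 - 7*g + 60) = (g - 3)*(g + 3)*(g^2 - 9*g + 20) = (g - 5)*(g - 3)*(g + 3)*(g - 4)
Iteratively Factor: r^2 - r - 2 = (r - 2)*(r + 1)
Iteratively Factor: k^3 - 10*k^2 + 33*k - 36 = (k - 4)*(k^2 - 6*k + 9) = (k - 4)*(k - 3)*(k - 3)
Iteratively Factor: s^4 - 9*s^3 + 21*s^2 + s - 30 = (s - 5)*(s^3 - 4*s^2 + s + 6) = (s - 5)*(s + 1)*(s^2 - 5*s + 6) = (s - 5)*(s - 2)*(s + 1)*(s - 3)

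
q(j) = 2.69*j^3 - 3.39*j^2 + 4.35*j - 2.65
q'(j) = 8.07*j^2 - 6.78*j + 4.35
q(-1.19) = -17.16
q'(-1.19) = 23.85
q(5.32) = 329.58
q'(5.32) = 196.68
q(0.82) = 0.12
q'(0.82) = 4.22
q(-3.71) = -202.81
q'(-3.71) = 140.58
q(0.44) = -1.16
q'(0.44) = 2.93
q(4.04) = 136.97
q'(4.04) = 108.67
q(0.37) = -1.37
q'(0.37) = 2.95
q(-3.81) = -217.21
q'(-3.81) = 147.33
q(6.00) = 482.45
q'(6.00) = 254.19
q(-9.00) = -2277.40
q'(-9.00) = 719.04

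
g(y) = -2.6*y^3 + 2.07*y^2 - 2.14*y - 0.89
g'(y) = -7.8*y^2 + 4.14*y - 2.14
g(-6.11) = 682.52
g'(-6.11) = -318.63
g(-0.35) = 0.22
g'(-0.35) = -4.54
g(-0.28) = -0.07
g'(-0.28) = -3.91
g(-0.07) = -0.73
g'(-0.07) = -2.47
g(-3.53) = 146.82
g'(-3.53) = -113.95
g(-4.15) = 229.47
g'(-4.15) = -153.66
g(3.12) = -66.38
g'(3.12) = -65.15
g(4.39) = -190.36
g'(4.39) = -134.29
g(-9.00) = 2081.44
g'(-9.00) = -671.20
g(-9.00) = 2081.44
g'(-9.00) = -671.20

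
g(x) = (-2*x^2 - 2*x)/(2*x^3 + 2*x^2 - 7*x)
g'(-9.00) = 0.01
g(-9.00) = 0.12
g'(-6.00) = 0.04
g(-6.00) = 0.19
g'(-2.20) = 6.68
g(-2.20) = -1.40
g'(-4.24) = 0.13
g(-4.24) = 0.32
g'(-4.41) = 0.11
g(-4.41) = 0.30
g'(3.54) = 0.15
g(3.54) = -0.36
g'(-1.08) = 0.30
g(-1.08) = -0.02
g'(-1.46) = 0.46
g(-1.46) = -0.16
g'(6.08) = 0.03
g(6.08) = -0.18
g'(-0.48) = 0.27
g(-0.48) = 0.14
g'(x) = (-4*x - 2)/(2*x^3 + 2*x^2 - 7*x) + (-2*x^2 - 2*x)*(-6*x^2 - 4*x + 7)/(2*x^3 + 2*x^2 - 7*x)^2 = 2*(2*x^2 + 4*x + 9)/(4*x^4 + 8*x^3 - 24*x^2 - 28*x + 49)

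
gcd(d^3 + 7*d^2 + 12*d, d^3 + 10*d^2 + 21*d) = d^2 + 3*d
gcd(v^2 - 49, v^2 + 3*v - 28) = v + 7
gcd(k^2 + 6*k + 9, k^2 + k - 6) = k + 3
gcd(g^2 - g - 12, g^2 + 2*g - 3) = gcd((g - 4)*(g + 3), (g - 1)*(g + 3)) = g + 3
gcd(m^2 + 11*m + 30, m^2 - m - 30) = m + 5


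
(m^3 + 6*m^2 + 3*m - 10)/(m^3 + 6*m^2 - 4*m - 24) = (m^2 + 4*m - 5)/(m^2 + 4*m - 12)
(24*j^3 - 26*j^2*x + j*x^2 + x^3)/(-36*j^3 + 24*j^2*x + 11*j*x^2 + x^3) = (-4*j + x)/(6*j + x)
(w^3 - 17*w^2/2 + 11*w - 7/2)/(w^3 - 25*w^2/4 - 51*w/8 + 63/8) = 4*(2*w^2 - 3*w + 1)/(8*w^2 + 6*w - 9)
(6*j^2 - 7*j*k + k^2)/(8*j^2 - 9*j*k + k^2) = (6*j - k)/(8*j - k)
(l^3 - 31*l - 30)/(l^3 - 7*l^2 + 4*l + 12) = (l + 5)/(l - 2)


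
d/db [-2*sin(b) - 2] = -2*cos(b)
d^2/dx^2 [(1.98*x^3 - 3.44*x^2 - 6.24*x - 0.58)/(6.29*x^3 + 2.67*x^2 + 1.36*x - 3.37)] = (2.27373675443232e-13*x^7 - 338.706436*x^6 - 1582.906176*x^5 - 223.934064*x^4 - 1090.984076*x^3 - 1881.99678*x^2 - 288.364584*x - 147.916908)/(248.858189*x^9 + 316.908441*x^8 + 295.943871*x^7 - 243.9174*x^6 - 275.592882*x^5 - 230.227851*x^4 + 143.397295*x^3 + 72.269313*x^2 + 46.336152*x - 38.272753)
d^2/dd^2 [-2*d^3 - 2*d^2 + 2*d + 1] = -12*d - 4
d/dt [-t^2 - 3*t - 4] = -2*t - 3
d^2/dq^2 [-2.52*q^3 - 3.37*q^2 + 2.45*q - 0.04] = -15.12*q - 6.74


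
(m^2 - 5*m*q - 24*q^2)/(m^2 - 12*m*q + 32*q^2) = (-m - 3*q)/(-m + 4*q)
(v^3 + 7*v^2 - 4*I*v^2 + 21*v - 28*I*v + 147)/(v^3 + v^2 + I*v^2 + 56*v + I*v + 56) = (v^2 + v*(7 + 3*I) + 21*I)/(v^2 + v*(1 + 8*I) + 8*I)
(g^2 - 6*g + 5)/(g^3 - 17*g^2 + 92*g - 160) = (g - 1)/(g^2 - 12*g + 32)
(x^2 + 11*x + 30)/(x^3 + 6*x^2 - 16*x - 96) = (x + 5)/(x^2 - 16)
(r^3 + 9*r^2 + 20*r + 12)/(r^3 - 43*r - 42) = (r + 2)/(r - 7)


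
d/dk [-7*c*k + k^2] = -7*c + 2*k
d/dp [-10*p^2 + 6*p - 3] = 6 - 20*p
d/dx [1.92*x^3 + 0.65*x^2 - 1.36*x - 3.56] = 5.76*x^2 + 1.3*x - 1.36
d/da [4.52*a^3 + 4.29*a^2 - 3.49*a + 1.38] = 13.56*a^2 + 8.58*a - 3.49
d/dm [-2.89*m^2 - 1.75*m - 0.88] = -5.78*m - 1.75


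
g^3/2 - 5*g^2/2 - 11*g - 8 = (g/2 + 1)*(g - 8)*(g + 1)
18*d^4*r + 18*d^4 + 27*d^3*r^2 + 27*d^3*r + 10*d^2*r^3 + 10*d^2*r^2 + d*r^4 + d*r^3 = (d + r)*(3*d + r)*(6*d + r)*(d*r + d)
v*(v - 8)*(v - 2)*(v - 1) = v^4 - 11*v^3 + 26*v^2 - 16*v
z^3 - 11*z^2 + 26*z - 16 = (z - 8)*(z - 2)*(z - 1)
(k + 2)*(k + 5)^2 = k^3 + 12*k^2 + 45*k + 50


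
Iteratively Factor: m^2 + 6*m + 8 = (m + 4)*(m + 2)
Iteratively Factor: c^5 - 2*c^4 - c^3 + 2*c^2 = (c - 1)*(c^4 - c^3 - 2*c^2) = c*(c - 1)*(c^3 - c^2 - 2*c) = c^2*(c - 1)*(c^2 - c - 2) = c^2*(c - 1)*(c + 1)*(c - 2)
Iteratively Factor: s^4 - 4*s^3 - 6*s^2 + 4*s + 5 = (s + 1)*(s^3 - 5*s^2 - s + 5) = (s + 1)^2*(s^2 - 6*s + 5) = (s - 5)*(s + 1)^2*(s - 1)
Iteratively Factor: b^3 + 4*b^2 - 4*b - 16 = (b + 2)*(b^2 + 2*b - 8) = (b + 2)*(b + 4)*(b - 2)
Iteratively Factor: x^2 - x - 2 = (x - 2)*(x + 1)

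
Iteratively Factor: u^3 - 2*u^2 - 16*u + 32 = (u + 4)*(u^2 - 6*u + 8) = (u - 2)*(u + 4)*(u - 4)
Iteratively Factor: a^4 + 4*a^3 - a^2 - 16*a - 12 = (a + 3)*(a^3 + a^2 - 4*a - 4) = (a - 2)*(a + 3)*(a^2 + 3*a + 2) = (a - 2)*(a + 1)*(a + 3)*(a + 2)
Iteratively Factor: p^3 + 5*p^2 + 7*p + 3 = (p + 3)*(p^2 + 2*p + 1) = (p + 1)*(p + 3)*(p + 1)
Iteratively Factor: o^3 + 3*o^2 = (o)*(o^2 + 3*o) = o^2*(o + 3)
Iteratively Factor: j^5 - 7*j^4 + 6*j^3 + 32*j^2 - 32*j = (j + 2)*(j^4 - 9*j^3 + 24*j^2 - 16*j) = (j - 4)*(j + 2)*(j^3 - 5*j^2 + 4*j) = (j - 4)^2*(j + 2)*(j^2 - j) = j*(j - 4)^2*(j + 2)*(j - 1)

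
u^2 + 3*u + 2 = (u + 1)*(u + 2)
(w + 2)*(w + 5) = w^2 + 7*w + 10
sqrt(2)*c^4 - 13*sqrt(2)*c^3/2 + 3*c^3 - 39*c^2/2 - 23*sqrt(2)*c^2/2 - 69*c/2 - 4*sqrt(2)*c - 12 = (c - 8)*(c + 1/2)*(c + 3*sqrt(2)/2)*(sqrt(2)*c + sqrt(2))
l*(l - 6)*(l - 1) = l^3 - 7*l^2 + 6*l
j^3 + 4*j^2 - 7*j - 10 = (j - 2)*(j + 1)*(j + 5)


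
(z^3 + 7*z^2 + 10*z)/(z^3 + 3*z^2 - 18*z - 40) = z/(z - 4)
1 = 1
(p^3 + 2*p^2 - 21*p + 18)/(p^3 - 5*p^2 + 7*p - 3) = (p + 6)/(p - 1)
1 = 1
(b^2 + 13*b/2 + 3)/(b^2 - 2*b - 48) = (b + 1/2)/(b - 8)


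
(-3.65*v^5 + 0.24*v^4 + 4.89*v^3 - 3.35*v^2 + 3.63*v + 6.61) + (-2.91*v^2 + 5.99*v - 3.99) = -3.65*v^5 + 0.24*v^4 + 4.89*v^3 - 6.26*v^2 + 9.62*v + 2.62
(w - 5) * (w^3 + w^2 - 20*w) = w^4 - 4*w^3 - 25*w^2 + 100*w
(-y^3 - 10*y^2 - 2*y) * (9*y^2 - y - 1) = -9*y^5 - 89*y^4 - 7*y^3 + 12*y^2 + 2*y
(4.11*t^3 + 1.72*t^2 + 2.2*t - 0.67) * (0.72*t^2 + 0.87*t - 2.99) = 2.9592*t^5 + 4.8141*t^4 - 9.2085*t^3 - 3.7112*t^2 - 7.1609*t + 2.0033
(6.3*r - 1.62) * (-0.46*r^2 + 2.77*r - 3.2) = -2.898*r^3 + 18.1962*r^2 - 24.6474*r + 5.184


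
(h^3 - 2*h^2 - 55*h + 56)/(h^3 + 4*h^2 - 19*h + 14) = (h - 8)/(h - 2)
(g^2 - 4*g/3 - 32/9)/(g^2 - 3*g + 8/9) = (3*g + 4)/(3*g - 1)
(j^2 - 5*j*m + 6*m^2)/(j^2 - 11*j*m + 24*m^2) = (j - 2*m)/(j - 8*m)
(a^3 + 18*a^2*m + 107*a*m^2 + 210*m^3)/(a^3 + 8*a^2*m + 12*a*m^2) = (a^2 + 12*a*m + 35*m^2)/(a*(a + 2*m))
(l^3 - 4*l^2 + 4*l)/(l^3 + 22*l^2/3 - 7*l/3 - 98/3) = 3*l*(l - 2)/(3*l^2 + 28*l + 49)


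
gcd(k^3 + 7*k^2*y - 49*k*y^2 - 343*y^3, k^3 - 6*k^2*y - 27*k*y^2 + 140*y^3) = -k + 7*y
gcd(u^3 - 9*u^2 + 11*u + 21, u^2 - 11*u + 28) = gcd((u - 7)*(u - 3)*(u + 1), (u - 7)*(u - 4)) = u - 7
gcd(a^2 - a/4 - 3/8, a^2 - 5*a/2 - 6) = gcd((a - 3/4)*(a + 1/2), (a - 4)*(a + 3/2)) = 1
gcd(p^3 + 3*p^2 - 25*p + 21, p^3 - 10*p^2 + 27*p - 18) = p^2 - 4*p + 3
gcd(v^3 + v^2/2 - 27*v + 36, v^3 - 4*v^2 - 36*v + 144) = v^2 + 2*v - 24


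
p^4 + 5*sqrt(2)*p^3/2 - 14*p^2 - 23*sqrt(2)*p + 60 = (p - 2*sqrt(2))*(p - sqrt(2))*(p + 5*sqrt(2)/2)*(p + 3*sqrt(2))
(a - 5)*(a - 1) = a^2 - 6*a + 5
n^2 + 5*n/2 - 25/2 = (n - 5/2)*(n + 5)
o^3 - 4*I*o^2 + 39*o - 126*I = (o - 7*I)*(o - 3*I)*(o + 6*I)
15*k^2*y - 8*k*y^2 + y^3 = y*(-5*k + y)*(-3*k + y)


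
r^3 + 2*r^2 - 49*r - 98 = (r - 7)*(r + 2)*(r + 7)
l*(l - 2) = l^2 - 2*l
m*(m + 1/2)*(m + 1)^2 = m^4 + 5*m^3/2 + 2*m^2 + m/2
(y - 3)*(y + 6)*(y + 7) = y^3 + 10*y^2 + 3*y - 126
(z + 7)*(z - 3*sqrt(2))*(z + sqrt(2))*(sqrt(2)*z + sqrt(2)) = sqrt(2)*z^4 - 4*z^3 + 8*sqrt(2)*z^3 - 32*z^2 + sqrt(2)*z^2 - 48*sqrt(2)*z - 28*z - 42*sqrt(2)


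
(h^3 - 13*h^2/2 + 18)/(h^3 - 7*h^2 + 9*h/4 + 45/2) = 2*(h - 2)/(2*h - 5)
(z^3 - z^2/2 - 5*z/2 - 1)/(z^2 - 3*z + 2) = (2*z^2 + 3*z + 1)/(2*(z - 1))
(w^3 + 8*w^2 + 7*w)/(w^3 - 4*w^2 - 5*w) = (w + 7)/(w - 5)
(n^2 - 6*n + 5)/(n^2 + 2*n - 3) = (n - 5)/(n + 3)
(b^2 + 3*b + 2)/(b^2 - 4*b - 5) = (b + 2)/(b - 5)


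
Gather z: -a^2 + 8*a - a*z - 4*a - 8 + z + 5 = -a^2 + 4*a + z*(1 - a) - 3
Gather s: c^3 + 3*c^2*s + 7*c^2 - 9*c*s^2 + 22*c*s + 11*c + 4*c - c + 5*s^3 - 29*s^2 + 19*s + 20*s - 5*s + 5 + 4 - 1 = c^3 + 7*c^2 + 14*c + 5*s^3 + s^2*(-9*c - 29) + s*(3*c^2 + 22*c + 34) + 8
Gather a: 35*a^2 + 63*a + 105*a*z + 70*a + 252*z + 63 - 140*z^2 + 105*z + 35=35*a^2 + a*(105*z + 133) - 140*z^2 + 357*z + 98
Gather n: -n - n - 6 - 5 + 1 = -2*n - 10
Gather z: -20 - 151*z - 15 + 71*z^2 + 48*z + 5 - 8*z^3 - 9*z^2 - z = -8*z^3 + 62*z^2 - 104*z - 30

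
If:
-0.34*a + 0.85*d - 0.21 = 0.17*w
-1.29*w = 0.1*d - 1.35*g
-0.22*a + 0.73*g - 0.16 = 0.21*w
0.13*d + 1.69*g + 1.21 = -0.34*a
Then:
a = -1.60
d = -0.46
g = -0.36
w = -0.34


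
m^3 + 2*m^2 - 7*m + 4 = (m - 1)^2*(m + 4)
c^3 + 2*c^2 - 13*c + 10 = (c - 2)*(c - 1)*(c + 5)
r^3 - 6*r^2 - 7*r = r*(r - 7)*(r + 1)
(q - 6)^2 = q^2 - 12*q + 36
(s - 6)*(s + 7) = s^2 + s - 42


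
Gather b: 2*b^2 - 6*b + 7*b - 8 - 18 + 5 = 2*b^2 + b - 21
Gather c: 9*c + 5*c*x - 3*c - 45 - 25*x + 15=c*(5*x + 6) - 25*x - 30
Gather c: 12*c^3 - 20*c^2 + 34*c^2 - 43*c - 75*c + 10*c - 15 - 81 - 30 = 12*c^3 + 14*c^2 - 108*c - 126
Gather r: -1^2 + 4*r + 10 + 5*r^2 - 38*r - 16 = 5*r^2 - 34*r - 7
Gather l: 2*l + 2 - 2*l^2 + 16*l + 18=-2*l^2 + 18*l + 20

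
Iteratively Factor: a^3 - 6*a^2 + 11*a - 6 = (a - 2)*(a^2 - 4*a + 3) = (a - 3)*(a - 2)*(a - 1)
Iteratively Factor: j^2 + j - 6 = (j + 3)*(j - 2)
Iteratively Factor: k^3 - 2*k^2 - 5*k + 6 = (k + 2)*(k^2 - 4*k + 3) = (k - 3)*(k + 2)*(k - 1)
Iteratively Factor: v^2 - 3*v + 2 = (v - 1)*(v - 2)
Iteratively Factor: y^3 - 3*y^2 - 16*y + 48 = (y - 3)*(y^2 - 16) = (y - 4)*(y - 3)*(y + 4)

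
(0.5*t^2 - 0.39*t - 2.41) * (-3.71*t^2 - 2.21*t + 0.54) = -1.855*t^4 + 0.3419*t^3 + 10.073*t^2 + 5.1155*t - 1.3014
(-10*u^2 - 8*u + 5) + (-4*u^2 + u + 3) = -14*u^2 - 7*u + 8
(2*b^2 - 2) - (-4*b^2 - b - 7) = 6*b^2 + b + 5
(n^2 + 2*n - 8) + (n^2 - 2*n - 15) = 2*n^2 - 23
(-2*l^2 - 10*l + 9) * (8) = -16*l^2 - 80*l + 72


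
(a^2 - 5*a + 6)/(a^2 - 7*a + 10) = (a - 3)/(a - 5)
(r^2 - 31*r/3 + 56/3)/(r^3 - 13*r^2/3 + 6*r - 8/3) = (3*r^2 - 31*r + 56)/(3*r^3 - 13*r^2 + 18*r - 8)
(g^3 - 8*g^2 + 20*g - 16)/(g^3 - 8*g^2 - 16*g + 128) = (g^2 - 4*g + 4)/(g^2 - 4*g - 32)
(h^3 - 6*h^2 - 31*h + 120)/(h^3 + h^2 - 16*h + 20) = (h^2 - 11*h + 24)/(h^2 - 4*h + 4)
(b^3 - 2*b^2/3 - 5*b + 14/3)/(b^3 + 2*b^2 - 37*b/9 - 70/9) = 3*(b - 1)/(3*b + 5)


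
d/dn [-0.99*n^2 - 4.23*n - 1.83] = -1.98*n - 4.23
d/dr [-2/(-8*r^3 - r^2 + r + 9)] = 2*(-24*r^2 - 2*r + 1)/(8*r^3 + r^2 - r - 9)^2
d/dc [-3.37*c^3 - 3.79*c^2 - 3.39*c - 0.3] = -10.11*c^2 - 7.58*c - 3.39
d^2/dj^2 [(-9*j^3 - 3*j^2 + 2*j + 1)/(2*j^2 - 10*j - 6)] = (-265*j^3 - 429*j^2 - 240*j - 29)/(j^6 - 15*j^5 + 66*j^4 - 35*j^3 - 198*j^2 - 135*j - 27)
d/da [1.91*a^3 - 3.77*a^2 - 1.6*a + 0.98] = 5.73*a^2 - 7.54*a - 1.6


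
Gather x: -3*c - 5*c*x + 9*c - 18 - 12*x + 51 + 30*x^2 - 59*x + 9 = 6*c + 30*x^2 + x*(-5*c - 71) + 42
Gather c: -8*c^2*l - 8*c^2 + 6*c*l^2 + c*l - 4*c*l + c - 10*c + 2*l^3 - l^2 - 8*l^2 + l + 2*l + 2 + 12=c^2*(-8*l - 8) + c*(6*l^2 - 3*l - 9) + 2*l^3 - 9*l^2 + 3*l + 14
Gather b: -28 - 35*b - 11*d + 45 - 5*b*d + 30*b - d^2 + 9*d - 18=b*(-5*d - 5) - d^2 - 2*d - 1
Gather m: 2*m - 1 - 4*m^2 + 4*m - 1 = -4*m^2 + 6*m - 2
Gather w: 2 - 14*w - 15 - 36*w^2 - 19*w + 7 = -36*w^2 - 33*w - 6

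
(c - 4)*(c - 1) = c^2 - 5*c + 4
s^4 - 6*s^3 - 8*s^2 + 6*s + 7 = (s - 7)*(s - 1)*(s + 1)^2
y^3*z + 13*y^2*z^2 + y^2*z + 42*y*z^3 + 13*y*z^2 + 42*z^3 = (y + 6*z)*(y + 7*z)*(y*z + z)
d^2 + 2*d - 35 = (d - 5)*(d + 7)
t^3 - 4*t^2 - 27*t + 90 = (t - 6)*(t - 3)*(t + 5)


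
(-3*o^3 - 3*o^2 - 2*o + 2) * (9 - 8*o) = 24*o^4 - 3*o^3 - 11*o^2 - 34*o + 18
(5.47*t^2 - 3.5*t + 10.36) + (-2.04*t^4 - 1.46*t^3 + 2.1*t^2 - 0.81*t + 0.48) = -2.04*t^4 - 1.46*t^3 + 7.57*t^2 - 4.31*t + 10.84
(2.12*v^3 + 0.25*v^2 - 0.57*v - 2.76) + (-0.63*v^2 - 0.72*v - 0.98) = 2.12*v^3 - 0.38*v^2 - 1.29*v - 3.74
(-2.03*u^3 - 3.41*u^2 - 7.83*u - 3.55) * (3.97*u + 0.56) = -8.0591*u^4 - 14.6745*u^3 - 32.9947*u^2 - 18.4783*u - 1.988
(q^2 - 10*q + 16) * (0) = 0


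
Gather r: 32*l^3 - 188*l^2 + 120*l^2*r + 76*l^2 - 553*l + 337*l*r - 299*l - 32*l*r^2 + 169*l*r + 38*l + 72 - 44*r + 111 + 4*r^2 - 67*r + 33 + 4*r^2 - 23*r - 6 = 32*l^3 - 112*l^2 - 814*l + r^2*(8 - 32*l) + r*(120*l^2 + 506*l - 134) + 210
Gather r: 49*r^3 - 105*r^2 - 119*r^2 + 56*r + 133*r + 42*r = 49*r^3 - 224*r^2 + 231*r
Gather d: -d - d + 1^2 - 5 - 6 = -2*d - 10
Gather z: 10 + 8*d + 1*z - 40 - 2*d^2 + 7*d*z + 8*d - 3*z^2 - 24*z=-2*d^2 + 16*d - 3*z^2 + z*(7*d - 23) - 30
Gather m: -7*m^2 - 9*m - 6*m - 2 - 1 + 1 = -7*m^2 - 15*m - 2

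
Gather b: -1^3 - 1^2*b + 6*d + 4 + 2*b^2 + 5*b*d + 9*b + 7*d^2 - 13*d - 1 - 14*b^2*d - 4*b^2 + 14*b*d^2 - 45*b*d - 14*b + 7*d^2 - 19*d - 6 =b^2*(-14*d - 2) + b*(14*d^2 - 40*d - 6) + 14*d^2 - 26*d - 4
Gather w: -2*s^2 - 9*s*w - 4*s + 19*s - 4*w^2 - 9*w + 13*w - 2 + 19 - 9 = -2*s^2 + 15*s - 4*w^2 + w*(4 - 9*s) + 8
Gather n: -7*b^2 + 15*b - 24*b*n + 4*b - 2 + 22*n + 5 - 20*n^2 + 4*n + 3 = -7*b^2 + 19*b - 20*n^2 + n*(26 - 24*b) + 6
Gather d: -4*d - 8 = -4*d - 8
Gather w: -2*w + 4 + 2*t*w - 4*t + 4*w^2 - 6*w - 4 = -4*t + 4*w^2 + w*(2*t - 8)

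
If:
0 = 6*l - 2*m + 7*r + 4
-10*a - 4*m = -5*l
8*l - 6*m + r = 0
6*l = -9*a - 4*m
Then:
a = 1/25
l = 1/275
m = -21/220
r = -331/550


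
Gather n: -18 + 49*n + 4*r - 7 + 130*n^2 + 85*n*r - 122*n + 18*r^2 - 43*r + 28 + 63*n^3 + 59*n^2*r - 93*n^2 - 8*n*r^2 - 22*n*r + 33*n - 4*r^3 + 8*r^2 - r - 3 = 63*n^3 + n^2*(59*r + 37) + n*(-8*r^2 + 63*r - 40) - 4*r^3 + 26*r^2 - 40*r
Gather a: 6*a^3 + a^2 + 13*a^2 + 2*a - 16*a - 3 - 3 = 6*a^3 + 14*a^2 - 14*a - 6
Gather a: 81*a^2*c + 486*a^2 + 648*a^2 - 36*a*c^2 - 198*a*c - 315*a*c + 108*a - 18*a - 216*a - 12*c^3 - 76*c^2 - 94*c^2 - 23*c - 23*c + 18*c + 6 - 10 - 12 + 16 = a^2*(81*c + 1134) + a*(-36*c^2 - 513*c - 126) - 12*c^3 - 170*c^2 - 28*c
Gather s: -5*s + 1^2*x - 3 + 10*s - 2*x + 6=5*s - x + 3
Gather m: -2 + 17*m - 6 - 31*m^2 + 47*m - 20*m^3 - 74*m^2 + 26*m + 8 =-20*m^3 - 105*m^2 + 90*m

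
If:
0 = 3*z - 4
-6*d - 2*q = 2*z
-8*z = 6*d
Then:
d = -16/9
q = 4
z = 4/3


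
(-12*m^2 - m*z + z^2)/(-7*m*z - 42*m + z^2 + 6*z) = (12*m^2 + m*z - z^2)/(7*m*z + 42*m - z^2 - 6*z)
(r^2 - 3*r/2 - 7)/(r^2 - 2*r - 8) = (r - 7/2)/(r - 4)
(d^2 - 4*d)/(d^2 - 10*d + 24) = d/(d - 6)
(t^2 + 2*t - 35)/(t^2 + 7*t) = (t - 5)/t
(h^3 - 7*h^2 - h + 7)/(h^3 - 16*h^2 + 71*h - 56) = (h + 1)/(h - 8)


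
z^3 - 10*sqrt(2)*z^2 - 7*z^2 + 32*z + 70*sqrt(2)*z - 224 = (z - 7)*(z - 8*sqrt(2))*(z - 2*sqrt(2))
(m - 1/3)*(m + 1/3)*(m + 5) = m^3 + 5*m^2 - m/9 - 5/9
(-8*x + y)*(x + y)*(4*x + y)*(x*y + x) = -32*x^4*y - 32*x^4 - 36*x^3*y^2 - 36*x^3*y - 3*x^2*y^3 - 3*x^2*y^2 + x*y^4 + x*y^3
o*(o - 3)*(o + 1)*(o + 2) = o^4 - 7*o^2 - 6*o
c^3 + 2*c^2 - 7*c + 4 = (c - 1)^2*(c + 4)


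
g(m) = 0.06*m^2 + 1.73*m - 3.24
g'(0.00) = 1.73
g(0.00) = -3.24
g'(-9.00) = 0.65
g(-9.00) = -13.95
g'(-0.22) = 1.70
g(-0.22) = -3.62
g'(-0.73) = 1.64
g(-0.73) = -4.47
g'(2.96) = 2.09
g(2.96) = 2.41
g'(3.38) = 2.14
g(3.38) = 3.29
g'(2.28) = 2.00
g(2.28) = 1.02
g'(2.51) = 2.03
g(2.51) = 1.48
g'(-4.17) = 1.23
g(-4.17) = -9.41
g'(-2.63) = 1.41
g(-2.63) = -7.37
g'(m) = 0.12*m + 1.73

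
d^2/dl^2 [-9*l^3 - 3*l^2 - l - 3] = -54*l - 6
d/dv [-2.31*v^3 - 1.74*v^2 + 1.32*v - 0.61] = -6.93*v^2 - 3.48*v + 1.32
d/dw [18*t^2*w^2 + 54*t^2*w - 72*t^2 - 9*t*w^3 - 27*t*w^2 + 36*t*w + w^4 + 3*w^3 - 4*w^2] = 36*t^2*w + 54*t^2 - 27*t*w^2 - 54*t*w + 36*t + 4*w^3 + 9*w^2 - 8*w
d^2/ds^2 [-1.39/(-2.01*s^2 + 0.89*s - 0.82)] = (-11.231478*s^2 + 4.973142*s + 1.39*(4.02*s - 0.89)*(8.04*s - 1.78) - 4.581996)/(2.01*s^2 - 0.89*s + 0.82)^3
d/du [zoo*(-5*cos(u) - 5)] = zoo*sin(u)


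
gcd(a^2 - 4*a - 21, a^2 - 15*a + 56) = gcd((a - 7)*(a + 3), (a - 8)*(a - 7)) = a - 7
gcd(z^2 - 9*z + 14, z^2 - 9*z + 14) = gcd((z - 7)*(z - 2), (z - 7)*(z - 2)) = z^2 - 9*z + 14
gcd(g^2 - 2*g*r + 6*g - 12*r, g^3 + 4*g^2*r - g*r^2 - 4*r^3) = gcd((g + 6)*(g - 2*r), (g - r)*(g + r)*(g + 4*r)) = 1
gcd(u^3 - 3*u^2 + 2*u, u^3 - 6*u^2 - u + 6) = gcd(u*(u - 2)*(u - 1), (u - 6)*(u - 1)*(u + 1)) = u - 1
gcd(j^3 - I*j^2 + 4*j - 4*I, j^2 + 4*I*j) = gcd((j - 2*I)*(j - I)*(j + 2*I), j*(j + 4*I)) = 1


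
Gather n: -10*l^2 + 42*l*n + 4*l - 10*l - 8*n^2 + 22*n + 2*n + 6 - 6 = -10*l^2 - 6*l - 8*n^2 + n*(42*l + 24)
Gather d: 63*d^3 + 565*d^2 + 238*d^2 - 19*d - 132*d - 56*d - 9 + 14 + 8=63*d^3 + 803*d^2 - 207*d + 13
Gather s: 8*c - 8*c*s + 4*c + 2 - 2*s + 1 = 12*c + s*(-8*c - 2) + 3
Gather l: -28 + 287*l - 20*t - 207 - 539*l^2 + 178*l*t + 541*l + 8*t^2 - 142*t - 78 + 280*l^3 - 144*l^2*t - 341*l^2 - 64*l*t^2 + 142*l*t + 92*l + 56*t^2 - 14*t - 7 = 280*l^3 + l^2*(-144*t - 880) + l*(-64*t^2 + 320*t + 920) + 64*t^2 - 176*t - 320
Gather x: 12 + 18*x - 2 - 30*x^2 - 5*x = -30*x^2 + 13*x + 10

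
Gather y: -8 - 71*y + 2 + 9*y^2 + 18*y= 9*y^2 - 53*y - 6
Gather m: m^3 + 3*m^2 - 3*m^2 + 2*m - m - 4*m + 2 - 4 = m^3 - 3*m - 2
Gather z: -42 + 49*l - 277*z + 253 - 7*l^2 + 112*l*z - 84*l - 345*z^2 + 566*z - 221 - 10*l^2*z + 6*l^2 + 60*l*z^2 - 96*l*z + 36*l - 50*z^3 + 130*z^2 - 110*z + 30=-l^2 + l - 50*z^3 + z^2*(60*l - 215) + z*(-10*l^2 + 16*l + 179) + 20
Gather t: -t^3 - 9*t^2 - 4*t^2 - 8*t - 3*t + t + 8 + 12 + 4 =-t^3 - 13*t^2 - 10*t + 24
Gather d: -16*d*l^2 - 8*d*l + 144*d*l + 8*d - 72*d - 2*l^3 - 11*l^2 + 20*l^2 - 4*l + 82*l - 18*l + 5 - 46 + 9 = d*(-16*l^2 + 136*l - 64) - 2*l^3 + 9*l^2 + 60*l - 32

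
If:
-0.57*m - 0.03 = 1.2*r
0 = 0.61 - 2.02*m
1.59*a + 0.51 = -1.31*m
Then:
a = -0.57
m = 0.30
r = -0.17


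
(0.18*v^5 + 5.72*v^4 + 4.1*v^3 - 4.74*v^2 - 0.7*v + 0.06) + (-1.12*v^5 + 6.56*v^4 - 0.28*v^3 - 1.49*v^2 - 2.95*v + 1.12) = -0.94*v^5 + 12.28*v^4 + 3.82*v^3 - 6.23*v^2 - 3.65*v + 1.18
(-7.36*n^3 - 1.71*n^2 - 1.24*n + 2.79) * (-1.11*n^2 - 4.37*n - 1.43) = 8.1696*n^5 + 34.0613*n^4 + 19.3739*n^3 + 4.7672*n^2 - 10.4191*n - 3.9897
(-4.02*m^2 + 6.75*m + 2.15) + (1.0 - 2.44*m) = -4.02*m^2 + 4.31*m + 3.15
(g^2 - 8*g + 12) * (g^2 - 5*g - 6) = g^4 - 13*g^3 + 46*g^2 - 12*g - 72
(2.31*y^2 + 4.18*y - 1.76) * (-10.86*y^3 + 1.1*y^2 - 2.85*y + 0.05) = -25.0866*y^5 - 42.8538*y^4 + 17.1281*y^3 - 13.7335*y^2 + 5.225*y - 0.088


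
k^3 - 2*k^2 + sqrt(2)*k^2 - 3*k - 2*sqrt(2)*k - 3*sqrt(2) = (k - 3)*(k + 1)*(k + sqrt(2))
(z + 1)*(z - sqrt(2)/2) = z^2 - sqrt(2)*z/2 + z - sqrt(2)/2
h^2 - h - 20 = (h - 5)*(h + 4)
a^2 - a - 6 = (a - 3)*(a + 2)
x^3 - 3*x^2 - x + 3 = (x - 3)*(x - 1)*(x + 1)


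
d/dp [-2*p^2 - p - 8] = -4*p - 1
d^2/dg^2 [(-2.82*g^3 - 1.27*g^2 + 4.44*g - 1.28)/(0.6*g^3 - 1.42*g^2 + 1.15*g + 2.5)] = (-3.5527136788005e-15*g^7 - 5.71968*g^6 + 21.2652*g^5 + 27.79092*g^4 + 24.268672*g^3 - 176.401152*g^2 + 12.88344*g - 53.8786)/(0.216*g^9 - 1.5336*g^8 + 4.87152*g^7 - 6.042088*g^6 - 3.44292*g^5 + 19.83915*g^4 - 11.724125*g^3 - 16.70625*g^2 + 21.5625*g + 15.625)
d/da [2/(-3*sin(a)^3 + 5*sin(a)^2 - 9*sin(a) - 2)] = 2*(9*sin(a)^2 - 10*sin(a) + 9)*cos(a)/(3*sin(a)^3 - 5*sin(a)^2 + 9*sin(a) + 2)^2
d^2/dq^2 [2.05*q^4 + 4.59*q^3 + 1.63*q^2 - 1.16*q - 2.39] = 24.6*q^2 + 27.54*q + 3.26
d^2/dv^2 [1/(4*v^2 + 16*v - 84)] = (-v^2 - 4*v + 4*(v + 2)^2 + 21)/(2*(v^2 + 4*v - 21)^3)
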